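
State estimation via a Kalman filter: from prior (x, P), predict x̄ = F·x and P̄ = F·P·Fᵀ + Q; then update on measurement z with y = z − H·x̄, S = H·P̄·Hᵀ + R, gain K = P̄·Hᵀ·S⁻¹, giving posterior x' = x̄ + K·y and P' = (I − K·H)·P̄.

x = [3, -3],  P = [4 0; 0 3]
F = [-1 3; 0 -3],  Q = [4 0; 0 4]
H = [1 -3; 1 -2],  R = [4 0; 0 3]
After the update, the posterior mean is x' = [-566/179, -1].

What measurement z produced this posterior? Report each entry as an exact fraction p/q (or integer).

z = [1, -2]

x̄ = F·x = [-12, 9]
P̄ = F·P·Fᵀ + Q = [35 -27; -27 31]
S = H·P̄·Hᵀ + R = [480 356; 356 270]
K = P̄·Hᵀ·S⁻¹ = [-91/716 89/179; -1/4 0]
x' − x̄ = [1582/179, -10] = K·y
y = (KᵀK)⁻¹·Kᵀ·(x' − x̄) = [40, 28]
z = y + H·x̄ = [40, 28] + [-39, -30] = [1, -2]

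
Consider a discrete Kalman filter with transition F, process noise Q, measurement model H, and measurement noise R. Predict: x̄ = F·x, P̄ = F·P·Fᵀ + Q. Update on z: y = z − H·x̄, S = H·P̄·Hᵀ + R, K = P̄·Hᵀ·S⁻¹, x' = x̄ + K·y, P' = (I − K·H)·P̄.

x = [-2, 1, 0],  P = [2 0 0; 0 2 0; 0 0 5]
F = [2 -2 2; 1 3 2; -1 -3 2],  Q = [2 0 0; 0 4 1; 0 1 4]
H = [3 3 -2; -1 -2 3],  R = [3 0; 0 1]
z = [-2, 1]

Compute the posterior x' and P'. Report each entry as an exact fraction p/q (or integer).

x̄ = F·x = [-6, 1, -1]
P̄ = F·P·Fᵀ + Q = [38 12 28; 12 44 1; 28 1 44]
y = z − H·x̄ = [11, 0]
S = H·P̄·Hᵀ + R = [785 -429; -429 479]
K = P̄·Hᵀ·S⁻¹ = [27232/95987 28798/95987; 37901/191974 -4931/191974; 43279/191974 79641/191974]
x' = x̄ + K·y = [-276370/95987, 608885/191974, 284095/191974]
P' = (I − K·H)·P̄ = [454142/95987 -575262/95987 -222528/95987; -575262/95987 1676983/191974 732837/191974; -222528/95987 732837/191974 366753/191974]

x' = [-276370/95987, 608885/191974, 284095/191974]
P' = [454142/95987 -575262/95987 -222528/95987; -575262/95987 1676983/191974 732837/191974; -222528/95987 732837/191974 366753/191974]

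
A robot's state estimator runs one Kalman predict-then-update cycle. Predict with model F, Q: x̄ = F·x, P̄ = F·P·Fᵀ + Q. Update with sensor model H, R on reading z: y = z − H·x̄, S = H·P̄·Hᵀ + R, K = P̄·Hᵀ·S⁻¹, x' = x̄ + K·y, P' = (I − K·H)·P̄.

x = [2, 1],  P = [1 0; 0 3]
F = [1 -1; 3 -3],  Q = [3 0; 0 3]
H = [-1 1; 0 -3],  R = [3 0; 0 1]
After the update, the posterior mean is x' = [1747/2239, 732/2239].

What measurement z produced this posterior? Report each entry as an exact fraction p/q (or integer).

z = [-1, -1]

x̄ = F·x = [1, 3]
P̄ = F·P·Fᵀ + Q = [7 12; 12 39]
S = H·P̄·Hᵀ + R = [25 -81; -81 352]
K = P̄·Hᵀ·S⁻¹ = [-1156/2239 -495/2239; 27/2239 -738/2239]
x' − x̄ = [-492/2239, -5985/2239] = K·y
y = (KᵀK)⁻¹·Kᵀ·(x' − x̄) = [-3, 8]
z = y + H·x̄ = [-3, 8] + [2, -9] = [-1, -1]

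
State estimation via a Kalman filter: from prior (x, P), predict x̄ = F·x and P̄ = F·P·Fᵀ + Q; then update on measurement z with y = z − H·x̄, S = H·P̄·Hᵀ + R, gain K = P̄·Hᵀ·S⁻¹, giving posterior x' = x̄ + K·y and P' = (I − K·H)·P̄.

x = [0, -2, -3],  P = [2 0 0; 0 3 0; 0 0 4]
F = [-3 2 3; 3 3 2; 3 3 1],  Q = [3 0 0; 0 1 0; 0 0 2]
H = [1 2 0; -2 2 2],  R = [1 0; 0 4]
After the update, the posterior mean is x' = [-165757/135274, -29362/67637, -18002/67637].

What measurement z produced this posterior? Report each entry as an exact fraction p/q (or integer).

x̄ = F·x = [-13, -12, -9]
P̄ = F·P·Fᵀ + Q = [69 24 12; 24 62 53; 12 53 51]
S = H·P̄·Hᵀ + R = [414 298; 298 868]
K = P̄·Hᵀ·S⁻¹ = [30306/67637 -31095/135274; 18557/67637 7811/67637; 11898/67637 10253/67637]
x' − x̄ = [1592805/135274, 782282/67637, 590731/67637] = K·y
y = (KᵀK)⁻¹·Kᵀ·(x' − x̄) = [35, 17]
z = y + H·x̄ = [35, 17] + [-37, -16] = [-2, 1]

z = [-2, 1]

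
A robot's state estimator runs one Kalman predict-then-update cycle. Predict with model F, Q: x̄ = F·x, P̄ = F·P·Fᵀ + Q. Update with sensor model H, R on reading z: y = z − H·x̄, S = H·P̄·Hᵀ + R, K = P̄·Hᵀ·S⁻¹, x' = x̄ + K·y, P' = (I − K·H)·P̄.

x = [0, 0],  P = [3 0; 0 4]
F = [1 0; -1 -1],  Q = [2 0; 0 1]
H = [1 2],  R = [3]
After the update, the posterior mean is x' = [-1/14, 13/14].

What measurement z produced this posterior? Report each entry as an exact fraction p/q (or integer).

x̄ = F·x = [0, 0]
P̄ = F·P·Fᵀ + Q = [5 -3; -3 8]
S = H·P̄·Hᵀ + R = [28]
K = P̄·Hᵀ·S⁻¹ = [-1/28; 13/28]
x' − x̄ = [-1/14, 13/14] = K·y
y = (KᵀK)⁻¹·Kᵀ·(x' − x̄) = [2]
z = y + H·x̄ = [2] + [0] = [2]

z = [2]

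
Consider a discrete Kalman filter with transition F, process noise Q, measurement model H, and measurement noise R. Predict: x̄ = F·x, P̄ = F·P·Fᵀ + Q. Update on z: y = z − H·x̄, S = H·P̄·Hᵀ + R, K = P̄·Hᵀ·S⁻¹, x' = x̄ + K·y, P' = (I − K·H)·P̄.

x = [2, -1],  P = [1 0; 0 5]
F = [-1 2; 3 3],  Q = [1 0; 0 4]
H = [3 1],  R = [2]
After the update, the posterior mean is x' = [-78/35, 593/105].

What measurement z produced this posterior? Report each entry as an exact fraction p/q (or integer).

x̄ = F·x = [-4, 3]
P̄ = F·P·Fᵀ + Q = [22 27; 27 58]
S = H·P̄·Hᵀ + R = [420]
K = P̄·Hᵀ·S⁻¹ = [31/140; 139/420]
x' − x̄ = [62/35, 278/105] = K·y
y = (KᵀK)⁻¹·Kᵀ·(x' − x̄) = [8]
z = y + H·x̄ = [8] + [-9] = [-1]

z = [-1]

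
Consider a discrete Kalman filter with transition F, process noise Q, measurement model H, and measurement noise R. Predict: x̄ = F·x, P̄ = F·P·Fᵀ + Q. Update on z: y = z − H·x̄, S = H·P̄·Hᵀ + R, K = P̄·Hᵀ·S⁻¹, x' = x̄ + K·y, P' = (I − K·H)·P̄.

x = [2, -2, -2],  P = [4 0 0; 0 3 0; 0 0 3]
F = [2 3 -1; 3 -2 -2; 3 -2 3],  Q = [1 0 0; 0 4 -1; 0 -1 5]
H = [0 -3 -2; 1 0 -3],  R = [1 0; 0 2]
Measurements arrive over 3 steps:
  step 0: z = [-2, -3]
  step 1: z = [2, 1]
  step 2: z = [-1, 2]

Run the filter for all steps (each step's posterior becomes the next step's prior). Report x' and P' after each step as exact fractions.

step 0: x̄ = F·x = [0, 14, 4]
step 0: P̄ = F·P·Fᵀ + Q = [47 12 -3; 12 64 29; -3 29 80]
step 0: y = z − H·x̄ = [48, 9]
step 0: S = H·P̄·Hᵀ + R = [1245 711; 711 787]
step 0: K = P̄·Hᵀ·S⁻¹ = [-10571/79049 15175/79049; -143425/474294 28125/158098; -10808/237147 -21153/79049]
step 0: x' = x̄ + K·y = [-370833/79049, 171697/158098, -47109/79049]
step 0: P' = (I − K·H)·P̄ = [2548373/79049 -556037/79049 839341/79049; -556037/79049 826691/474294 -584162/237147; 839341/79049 -584162/237147 881647/237147]
step 1: x̄ = F·x = [-874023/158098, -1189978/79049, -1425523/79049]
step 1: P̄ = F·P·Fᵀ + Q = [17669855/474294 21523867/237147 33533432/237147; 21523867/237147 60062389/237147 93672149/237147; 33533432/237147 93672149/237147 151931701/237147]
step 1: y = z − H·x̄ = [-6262882/79049, -7521017/158098]
step 1: S = H·P̄·Hᵀ + R = [2272591240/237147 1623001082/237147; 1623001082/237147 2350987877/474294]
step 1: K = P̄·Hᵀ·S⁻¹ = [-48956346193/314443911456 10761676385/78610977864; -10189902095/34938212384 1589122455/8734553096; -18482783507/314443911456 -21858903413/78610977864]
step 1: x' = x̄ + K·y = [2891684219/9826372233, -656706474/1091819137, -1458418004/9826372233]
step 1: P' = (I − K·H)·P̄ = [1196505510355/314443911456 -25604384691/34938212384 370137366425/314443911456; -25604384691/34938212384 11911603883/34938212384 -12772454777/34938212384; 370137366425/314443911456 -12772454777/34938212384 181669531243/314443911456]
step 2: x̄ = F·x = [-1165476484/1091819137, 23412605197/9826372233, 1791168353/1091819137]
step 2: P̄ = F·P·Fᵀ + Q = [18686562113/2183638274 100438750301/8734553096 65063050333/4367276548; 100438750301/8734553096 10585829509363/314443911456 772138670331/17469106192; 65063050333/4367276548 772138670331/17469106192 700327331379/8734553096]
step 2: y = z − H·x̄ = [30884157904/3275457411, 8722619817/1091819137]
step 2: S = H·P̄·Hᵀ + R = [40357333111755/34938212384 14230039105057/17469106192; 14230039105057/17469106192 5614404733059/8734553096]
step 2: K = P̄·Hᵀ·S⁻¹ = [-207713968604923/1378913657062538 371423026407985/2757827314125076; -201705913842177/689456828531269 377166584029735/2068370485593807; -78724682271679/1378913657062538 -768563207164527/2757827314125076]
step 2: x' = x̄ + K·y = [-11680822098696773/8273481942375228, 6707219684376142/6205111456781421, -9301124748863225/8273481942375228]
step 2: P' = (I − K·H)·P̄ = [10312952874013337/2757827314125076 -1491160819230433/2068370485593807 3190035607065789/2757827314125076; -1491160819230433/2068370485593807 2102113733053133/6205111456781421 -748497995763301/2068370485593807; 3190035607065789/2757827314125076 -748497995763301/2068370485593807 1575720673798281/2757827314125076]

step 0: x' = [-370833/79049, 171697/158098, -47109/79049], P' = [2548373/79049 -556037/79049 839341/79049; -556037/79049 826691/474294 -584162/237147; 839341/79049 -584162/237147 881647/237147]
step 1: x' = [2891684219/9826372233, -656706474/1091819137, -1458418004/9826372233], P' = [1196505510355/314443911456 -25604384691/34938212384 370137366425/314443911456; -25604384691/34938212384 11911603883/34938212384 -12772454777/34938212384; 370137366425/314443911456 -12772454777/34938212384 181669531243/314443911456]
step 2: x' = [-11680822098696773/8273481942375228, 6707219684376142/6205111456781421, -9301124748863225/8273481942375228], P' = [10312952874013337/2757827314125076 -1491160819230433/2068370485593807 3190035607065789/2757827314125076; -1491160819230433/2068370485593807 2102113733053133/6205111456781421 -748497995763301/2068370485593807; 3190035607065789/2757827314125076 -748497995763301/2068370485593807 1575720673798281/2757827314125076]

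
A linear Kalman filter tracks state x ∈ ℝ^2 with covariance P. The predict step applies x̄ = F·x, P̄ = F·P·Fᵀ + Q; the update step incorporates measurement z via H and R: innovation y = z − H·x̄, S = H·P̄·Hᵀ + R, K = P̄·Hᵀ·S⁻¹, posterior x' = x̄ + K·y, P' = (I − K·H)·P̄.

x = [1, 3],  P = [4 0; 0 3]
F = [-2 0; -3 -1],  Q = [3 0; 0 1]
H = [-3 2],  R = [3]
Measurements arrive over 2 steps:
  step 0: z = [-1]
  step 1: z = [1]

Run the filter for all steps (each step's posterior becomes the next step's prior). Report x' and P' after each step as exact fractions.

step 0: x' = [-137/46, -118/23], P' = [793/46 588/23; 588/23 888/23]
step 1: x' = [541/394, 11413/4334], P' = [10165/394 7770/197; 7770/197 264435/4334]

step 0: x̄ = F·x = [-2, -6]
step 0: P̄ = F·P·Fᵀ + Q = [19 24; 24 40]
step 0: y = z − H·x̄ = [5]
step 0: S = H·P̄·Hᵀ + R = [46]
step 0: K = P̄·Hᵀ·S⁻¹ = [-9/46; 4/23]
step 0: x' = x̄ + K·y = [-137/46, -118/23]
step 0: P' = (I − K·H)·P̄ = [793/46 588/23; 588/23 888/23]
step 1: x̄ = F·x = [137/23, 647/46]
step 1: P̄ = F·P·Fᵀ + Q = [1655/23 3555/23; 3555/23 16015/46]
step 1: y = z − H·x̄ = [-213/23]
step 1: S = H·P̄·Hᵀ + R = [4334/23]
step 1: K = P̄·Hᵀ·S⁻¹ = [195/394; 2675/2167]
step 1: x' = x̄ + K·y = [541/394, 11413/4334]
step 1: P' = (I − K·H)·P̄ = [10165/394 7770/197; 7770/197 264435/4334]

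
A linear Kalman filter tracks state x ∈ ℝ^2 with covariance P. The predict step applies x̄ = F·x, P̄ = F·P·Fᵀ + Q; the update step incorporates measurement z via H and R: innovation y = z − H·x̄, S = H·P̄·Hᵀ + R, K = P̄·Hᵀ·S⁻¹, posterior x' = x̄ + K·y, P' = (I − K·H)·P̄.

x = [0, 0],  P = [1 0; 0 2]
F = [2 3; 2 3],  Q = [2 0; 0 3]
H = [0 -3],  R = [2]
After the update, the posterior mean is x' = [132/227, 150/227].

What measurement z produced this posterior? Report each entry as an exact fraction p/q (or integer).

x̄ = F·x = [0, 0]
P̄ = F·P·Fᵀ + Q = [24 22; 22 25]
S = H·P̄·Hᵀ + R = [227]
K = P̄·Hᵀ·S⁻¹ = [-66/227; -75/227]
x' − x̄ = [132/227, 150/227] = K·y
y = (KᵀK)⁻¹·Kᵀ·(x' − x̄) = [-2]
z = y + H·x̄ = [-2] + [0] = [-2]

z = [-2]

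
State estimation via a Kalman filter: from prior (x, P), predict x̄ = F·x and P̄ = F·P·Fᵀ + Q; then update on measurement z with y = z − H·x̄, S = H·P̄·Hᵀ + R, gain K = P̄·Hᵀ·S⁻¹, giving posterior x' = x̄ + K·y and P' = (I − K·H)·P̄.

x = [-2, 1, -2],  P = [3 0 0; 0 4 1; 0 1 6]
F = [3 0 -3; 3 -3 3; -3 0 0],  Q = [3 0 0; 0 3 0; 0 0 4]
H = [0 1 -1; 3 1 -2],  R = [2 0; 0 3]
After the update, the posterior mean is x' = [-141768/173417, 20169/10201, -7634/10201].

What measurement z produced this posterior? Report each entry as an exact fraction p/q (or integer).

x̄ = F·x = [0, -15, 6]
P̄ = F·P·Fᵀ + Q = [84 -18 -27; -18 102 -27; -27 -27 31]
S = H·P̄·Hᵀ + R = [189 272; 272 1309]
K = P̄·Hᵀ·S⁻¹ = [-3915/10201 51984/173417; 8301/10201 -930/10201; -1746/10201 -962/10201]
x' − x̄ = [-141768/173417, 173184/10201, -68840/10201] = K·y
y = (KᵀK)⁻¹·Kᵀ·(x' − x̄) = [24, 28]
z = y + H·x̄ = [24, 28] + [-21, -27] = [3, 1]

z = [3, 1]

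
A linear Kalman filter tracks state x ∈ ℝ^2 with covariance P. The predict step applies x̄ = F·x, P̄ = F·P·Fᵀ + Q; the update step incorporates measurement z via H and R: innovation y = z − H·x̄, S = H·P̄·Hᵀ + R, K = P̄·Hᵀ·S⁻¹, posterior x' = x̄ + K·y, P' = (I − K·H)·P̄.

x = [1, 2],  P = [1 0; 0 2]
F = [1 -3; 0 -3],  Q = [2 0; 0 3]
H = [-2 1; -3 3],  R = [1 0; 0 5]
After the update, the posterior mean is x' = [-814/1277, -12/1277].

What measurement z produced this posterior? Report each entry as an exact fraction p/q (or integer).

z = [1, 3]

x̄ = F·x = [-5, -6]
P̄ = F·P·Fᵀ + Q = [21 18; 18 21]
S = H·P̄·Hᵀ + R = [34 27; 27 59]
K = P̄·Hᵀ·S⁻¹ = [-1173/1277 342/1277; -1128/1277 711/1277]
x' − x̄ = [5571/1277, 7650/1277] = K·y
y = (KᵀK)⁻¹·Kᵀ·(x' − x̄) = [-3, 6]
z = y + H·x̄ = [-3, 6] + [4, -3] = [1, 3]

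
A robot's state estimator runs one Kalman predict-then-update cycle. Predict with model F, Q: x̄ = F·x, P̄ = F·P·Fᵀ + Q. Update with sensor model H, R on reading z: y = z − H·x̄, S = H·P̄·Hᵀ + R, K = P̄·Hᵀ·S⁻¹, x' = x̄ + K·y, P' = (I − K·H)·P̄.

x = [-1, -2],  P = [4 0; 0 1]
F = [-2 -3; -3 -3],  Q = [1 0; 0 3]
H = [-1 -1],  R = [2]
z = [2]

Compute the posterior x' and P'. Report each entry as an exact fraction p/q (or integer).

x' = [15/142, -261/142]
P' = [211/142 -93/142; -93/142 255/142]

x̄ = F·x = [8, 9]
P̄ = F·P·Fᵀ + Q = [26 33; 33 48]
y = z − H·x̄ = [19]
S = H·P̄·Hᵀ + R = [142]
K = P̄·Hᵀ·S⁻¹ = [-59/142; -81/142]
x' = x̄ + K·y = [15/142, -261/142]
P' = (I − K·H)·P̄ = [211/142 -93/142; -93/142 255/142]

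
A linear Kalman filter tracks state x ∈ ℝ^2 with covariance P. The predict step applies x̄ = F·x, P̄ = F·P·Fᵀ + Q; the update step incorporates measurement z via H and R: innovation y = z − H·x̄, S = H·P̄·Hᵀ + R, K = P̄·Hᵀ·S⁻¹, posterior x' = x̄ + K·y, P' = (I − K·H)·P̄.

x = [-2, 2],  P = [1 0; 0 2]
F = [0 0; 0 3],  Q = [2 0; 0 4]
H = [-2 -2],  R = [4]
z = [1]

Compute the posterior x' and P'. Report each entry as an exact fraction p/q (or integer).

x̄ = F·x = [0, 6]
P̄ = F·P·Fᵀ + Q = [2 0; 0 22]
y = z − H·x̄ = [13]
S = H·P̄·Hᵀ + R = [100]
K = P̄·Hᵀ·S⁻¹ = [-1/25; -11/25]
x' = x̄ + K·y = [-13/25, 7/25]
P' = (I − K·H)·P̄ = [46/25 -44/25; -44/25 66/25]

x' = [-13/25, 7/25]
P' = [46/25 -44/25; -44/25 66/25]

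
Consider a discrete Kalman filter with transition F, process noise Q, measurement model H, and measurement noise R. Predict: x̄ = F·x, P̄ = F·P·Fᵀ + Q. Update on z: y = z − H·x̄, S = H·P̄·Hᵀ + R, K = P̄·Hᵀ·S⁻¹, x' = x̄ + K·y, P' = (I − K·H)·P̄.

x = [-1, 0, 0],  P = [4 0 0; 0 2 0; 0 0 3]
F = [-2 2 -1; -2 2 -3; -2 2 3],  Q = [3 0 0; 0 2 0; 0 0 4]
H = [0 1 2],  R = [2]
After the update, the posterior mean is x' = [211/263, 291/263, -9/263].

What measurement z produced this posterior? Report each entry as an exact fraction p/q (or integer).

z = [1]

x̄ = F·x = [2, 2, 2]
P̄ = F·P·Fᵀ + Q = [30 33 15; 33 53 -3; 15 -3 55]
S = H·P̄·Hᵀ + R = [263]
K = P̄·Hᵀ·S⁻¹ = [63/263; 47/263; 107/263]
x' − x̄ = [-315/263, -235/263, -535/263] = K·y
y = (KᵀK)⁻¹·Kᵀ·(x' − x̄) = [-5]
z = y + H·x̄ = [-5] + [6] = [1]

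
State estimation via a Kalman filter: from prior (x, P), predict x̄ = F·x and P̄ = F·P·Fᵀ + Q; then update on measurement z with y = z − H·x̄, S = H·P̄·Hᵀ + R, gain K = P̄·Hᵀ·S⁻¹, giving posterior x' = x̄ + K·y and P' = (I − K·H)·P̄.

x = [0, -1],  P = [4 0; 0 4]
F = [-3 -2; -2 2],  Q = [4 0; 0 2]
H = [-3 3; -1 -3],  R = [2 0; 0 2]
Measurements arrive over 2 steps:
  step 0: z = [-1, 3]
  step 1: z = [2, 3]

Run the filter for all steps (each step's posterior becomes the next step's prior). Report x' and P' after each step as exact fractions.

step 0: x̄ = F·x = [2, -2]
step 0: P̄ = F·P·Fᵀ + Q = [56 8; 8 34]
step 0: y = z − H·x̄ = [11, -1]
step 0: S = H·P̄·Hᵀ + R = [668 -90; -90 412]
step 0: K = P̄·Hᵀ·S⁻¹ = [-16632/66779 -16600/66779; 5559/66779 -16615/66779]
step 0: x' = x̄ + K·y = [-32794/66779, -55794/66779]
step 0: P' = (I − K·H)·P̄ = [16616/66779 5528/66779; 5528/66779 9234/66779]
step 1: x̄ = F·x = [209970/66779, -46000/66779]
step 1: P̄ = F·P·Fᵀ + Q = [519932/66779 51704/66779; 51704/66779 192734/66779]
step 1: y = z − H·x̄ = [901468/66779, 272307/66779]
step 1: S = H·P̄·Hᵀ + R = [5616880/66779 135414/66779; 135414/66779 2698320/66779]
step 1: K = P̄·Hᵀ·S⁻¹ = [-4615818/18890423 -13482634/56671269; 1531083/18890423 -13460065/56671269]
step 1: x' = x̄ + K·y = [-21240140/18890423, -10639479/18890423]
step 1: P' = (I − K·H)·P̄ = [13665044/56671269 4433408/56671269; 4433408/56671269 7495574/56671269]

step 0: x' = [-32794/66779, -55794/66779], P' = [16616/66779 5528/66779; 5528/66779 9234/66779]
step 1: x' = [-21240140/18890423, -10639479/18890423], P' = [13665044/56671269 4433408/56671269; 4433408/56671269 7495574/56671269]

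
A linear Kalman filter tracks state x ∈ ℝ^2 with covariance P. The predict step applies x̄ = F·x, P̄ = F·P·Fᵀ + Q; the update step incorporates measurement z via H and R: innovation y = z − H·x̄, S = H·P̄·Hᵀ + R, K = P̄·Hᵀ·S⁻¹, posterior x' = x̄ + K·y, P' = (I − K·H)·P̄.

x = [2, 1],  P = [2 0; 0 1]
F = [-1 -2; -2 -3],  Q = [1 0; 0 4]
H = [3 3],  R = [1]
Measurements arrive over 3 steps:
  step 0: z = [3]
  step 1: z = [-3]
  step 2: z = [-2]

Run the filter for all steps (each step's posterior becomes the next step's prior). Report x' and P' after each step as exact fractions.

step 0: x' = [104/433, 317/433], P' = [430/433 -413/433; -413/433 444/433]
step 1: x' = [-12114/21569, -10187/21569], P' = [21891/21569 -21081/21569; -21081/21569 45287/43138]
step 2: x' = [-406516/4336525, -2281188/4336525], P' = [4412238/4336525 -4248666/4336525; -4248666/4336525 4562137/4336525]

step 0: x̄ = F·x = [-4, -7]
step 0: P̄ = F·P·Fᵀ + Q = [7 10; 10 21]
step 0: y = z − H·x̄ = [36]
step 0: S = H·P̄·Hᵀ + R = [433]
step 0: K = P̄·Hᵀ·S⁻¹ = [51/433; 93/433]
step 0: x' = x̄ + K·y = [104/433, 317/433]
step 0: P' = (I − K·H)·P̄ = [430/433 -413/433; -413/433 444/433]
step 1: x̄ = F·x = [-738/433, -1159/433]
step 1: P̄ = F·P·Fᵀ + Q = [987/433 633/433; 633/433 2492/433]
step 1: y = z − H·x̄ = [4392/433]
step 1: S = H·P̄·Hᵀ + R = [43138/433]
step 1: K = P̄·Hᵀ·S⁻¹ = [2430/21569; 9375/43138]
step 1: x' = x̄ + K·y = [-12114/21569, -10187/21569]
step 1: P' = (I − K·H)·P̄ = [21891/21569 -21081/21569; -21081/21569 45287/43138]
step 2: x̄ = F·x = [32488/21569, 54789/21569]
step 2: P̄ = F·P·Fᵀ + Q = [49710/21569 32076/21569; 32076/21569 249319/43138]
step 2: y = z − H·x̄ = [-304969/21569]
step 2: S = H·P̄·Hᵀ + R = [4336525/43138]
step 2: K = P̄·Hᵀ·S⁻¹ = [490716/4336525; 940413/4336525]
step 2: x' = x̄ + K·y = [-406516/4336525, -2281188/4336525]
step 2: P' = (I − K·H)·P̄ = [4412238/4336525 -4248666/4336525; -4248666/4336525 4562137/4336525]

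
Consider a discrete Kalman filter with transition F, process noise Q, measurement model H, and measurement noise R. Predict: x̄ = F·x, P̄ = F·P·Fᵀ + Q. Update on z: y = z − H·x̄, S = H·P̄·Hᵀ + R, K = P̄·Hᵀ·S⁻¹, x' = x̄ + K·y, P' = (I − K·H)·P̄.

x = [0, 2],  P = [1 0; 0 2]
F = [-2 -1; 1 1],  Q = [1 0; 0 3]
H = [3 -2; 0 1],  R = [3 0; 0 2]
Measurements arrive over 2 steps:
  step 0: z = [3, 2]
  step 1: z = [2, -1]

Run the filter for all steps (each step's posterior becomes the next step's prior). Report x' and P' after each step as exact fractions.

step 0: x̄ = F·x = [-2, 2]
step 0: P̄ = F·P·Fᵀ + Q = [7 -4; -4 6]
step 0: y = z − H·x̄ = [13, 0]
step 0: S = H·P̄·Hᵀ + R = [138 -24; -24 8]
step 0: K = P̄·Hᵀ·S⁻¹ = [17/66 3/11; -1/11 21/44]
step 0: x' = x̄ + K·y = [89/66, 9/11]
step 0: P' = (I − K·H)·P̄ = [41/66 6/11; 6/11 21/22]
step 1: x̄ = F·x = [-116/33, 13/6]
step 1: P̄ = F·P·Fᵀ + Q = [437/66 -23/6; -23/6 17/3]
step 1: y = z − H·x̄ = [557/33, -19/6]
step 1: S = H·P̄·Hᵀ + R = [8663/66 -137/6; -137/6 23/3]
step 1: K = P̄·Hᵀ·S⁻¹ = [16307/64013 16560/64013; -6028/64013 29361/64013]
step 1: x' = x̄ + K·y = [-2213/64013, -56027/64013]
step 1: P' = (I − K·H)·P̄ = [38387/64013 33120/64013; 33120/64013 58722/64013]

step 0: x' = [89/66, 9/11], P' = [41/66 6/11; 6/11 21/22]
step 1: x' = [-2213/64013, -56027/64013], P' = [38387/64013 33120/64013; 33120/64013 58722/64013]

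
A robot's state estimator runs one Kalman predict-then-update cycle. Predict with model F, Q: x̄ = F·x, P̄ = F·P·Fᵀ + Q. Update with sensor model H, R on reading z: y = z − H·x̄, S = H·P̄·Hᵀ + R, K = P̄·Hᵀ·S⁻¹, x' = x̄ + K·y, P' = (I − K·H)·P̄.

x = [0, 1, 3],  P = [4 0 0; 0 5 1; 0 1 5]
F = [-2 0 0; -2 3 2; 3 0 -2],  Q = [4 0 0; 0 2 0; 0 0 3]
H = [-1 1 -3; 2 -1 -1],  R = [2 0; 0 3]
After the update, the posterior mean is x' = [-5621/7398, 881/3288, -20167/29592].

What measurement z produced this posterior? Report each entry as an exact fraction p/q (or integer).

x̄ = F·x = [0, 9, -6]
P̄ = F·P·Fᵀ + Q = [20 16 -24; 16 95 -50; -24 -50 59]
S = H·P̄·Hᵀ + R = [772 110; 110 169]
K = P̄·Hᵀ·S⁻¹ = [1553/29592 3697/14796; 4459/13152 -1957/6576; -28037/118368 -10837/59184]
x' − x̄ = [-5621/7398, -28711/3288, 157385/29592] = K·y
y = (KᵀK)⁻¹·Kᵀ·(x' − x̄) = [-24, 2]
z = y + H·x̄ = [-24, 2] + [27, -3] = [3, -1]

z = [3, -1]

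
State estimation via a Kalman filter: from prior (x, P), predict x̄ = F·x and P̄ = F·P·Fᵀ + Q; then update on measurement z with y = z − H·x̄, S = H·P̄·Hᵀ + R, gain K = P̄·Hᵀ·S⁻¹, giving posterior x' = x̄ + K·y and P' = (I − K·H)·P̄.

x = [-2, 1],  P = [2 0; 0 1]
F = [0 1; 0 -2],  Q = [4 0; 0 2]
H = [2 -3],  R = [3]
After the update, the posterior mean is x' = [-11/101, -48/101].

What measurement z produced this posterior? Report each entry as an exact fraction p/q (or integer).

z = [1]

x̄ = F·x = [1, -2]
P̄ = F·P·Fᵀ + Q = [5 -2; -2 6]
S = H·P̄·Hᵀ + R = [101]
K = P̄·Hᵀ·S⁻¹ = [16/101; -22/101]
x' − x̄ = [-112/101, 154/101] = K·y
y = (KᵀK)⁻¹·Kᵀ·(x' − x̄) = [-7]
z = y + H·x̄ = [-7] + [8] = [1]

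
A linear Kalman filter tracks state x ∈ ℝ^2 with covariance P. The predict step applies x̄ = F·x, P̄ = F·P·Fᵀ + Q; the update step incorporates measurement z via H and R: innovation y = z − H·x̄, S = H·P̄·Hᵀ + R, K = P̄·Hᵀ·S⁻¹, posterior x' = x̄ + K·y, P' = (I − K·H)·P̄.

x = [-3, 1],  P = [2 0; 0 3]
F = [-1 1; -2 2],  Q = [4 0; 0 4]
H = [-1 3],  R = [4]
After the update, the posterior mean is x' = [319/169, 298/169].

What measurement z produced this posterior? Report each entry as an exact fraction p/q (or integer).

x̄ = F·x = [4, 8]
P̄ = F·P·Fᵀ + Q = [9 10; 10 24]
S = H·P̄·Hᵀ + R = [169]
K = P̄·Hᵀ·S⁻¹ = [21/169; 62/169]
x' − x̄ = [-357/169, -1054/169] = K·y
y = (KᵀK)⁻¹·Kᵀ·(x' − x̄) = [-17]
z = y + H·x̄ = [-17] + [20] = [3]

z = [3]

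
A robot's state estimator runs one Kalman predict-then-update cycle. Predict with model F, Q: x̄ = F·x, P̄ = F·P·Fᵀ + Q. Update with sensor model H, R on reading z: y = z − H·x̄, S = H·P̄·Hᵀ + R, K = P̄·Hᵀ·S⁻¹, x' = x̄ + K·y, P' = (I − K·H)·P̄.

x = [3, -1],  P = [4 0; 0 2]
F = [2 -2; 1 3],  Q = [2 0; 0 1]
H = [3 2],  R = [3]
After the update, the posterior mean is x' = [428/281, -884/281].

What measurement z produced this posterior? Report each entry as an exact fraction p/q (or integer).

x̄ = F·x = [8, 0]
P̄ = F·P·Fᵀ + Q = [26 -4; -4 23]
S = H·P̄·Hᵀ + R = [281]
K = P̄·Hᵀ·S⁻¹ = [70/281; 34/281]
x' − x̄ = [-1820/281, -884/281] = K·y
y = (KᵀK)⁻¹·Kᵀ·(x' − x̄) = [-26]
z = y + H·x̄ = [-26] + [24] = [-2]

z = [-2]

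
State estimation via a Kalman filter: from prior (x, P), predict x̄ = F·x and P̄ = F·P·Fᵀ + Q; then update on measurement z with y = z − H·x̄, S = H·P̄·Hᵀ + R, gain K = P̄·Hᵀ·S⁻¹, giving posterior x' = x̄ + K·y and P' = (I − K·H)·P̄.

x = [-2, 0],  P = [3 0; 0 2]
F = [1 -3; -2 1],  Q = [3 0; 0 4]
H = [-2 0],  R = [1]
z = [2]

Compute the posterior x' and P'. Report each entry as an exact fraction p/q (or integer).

x̄ = F·x = [-2, 4]
P̄ = F·P·Fᵀ + Q = [24 -12; -12 18]
y = z − H·x̄ = [-2]
S = H·P̄·Hᵀ + R = [97]
K = P̄·Hᵀ·S⁻¹ = [-48/97; 24/97]
x' = x̄ + K·y = [-98/97, 340/97]
P' = (I − K·H)·P̄ = [24/97 -12/97; -12/97 1170/97]

x' = [-98/97, 340/97]
P' = [24/97 -12/97; -12/97 1170/97]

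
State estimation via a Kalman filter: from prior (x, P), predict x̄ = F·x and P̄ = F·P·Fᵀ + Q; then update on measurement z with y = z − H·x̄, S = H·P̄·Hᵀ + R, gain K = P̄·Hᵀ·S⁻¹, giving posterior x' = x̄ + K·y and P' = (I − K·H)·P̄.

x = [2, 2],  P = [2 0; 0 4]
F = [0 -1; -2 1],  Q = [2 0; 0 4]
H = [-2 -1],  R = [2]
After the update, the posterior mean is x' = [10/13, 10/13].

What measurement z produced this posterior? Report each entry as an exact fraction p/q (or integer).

x̄ = F·x = [-2, -2]
P̄ = F·P·Fᵀ + Q = [6 -4; -4 16]
S = H·P̄·Hᵀ + R = [26]
K = P̄·Hᵀ·S⁻¹ = [-4/13; -4/13]
x' − x̄ = [36/13, 36/13] = K·y
y = (KᵀK)⁻¹·Kᵀ·(x' − x̄) = [-9]
z = y + H·x̄ = [-9] + [6] = [-3]

z = [-3]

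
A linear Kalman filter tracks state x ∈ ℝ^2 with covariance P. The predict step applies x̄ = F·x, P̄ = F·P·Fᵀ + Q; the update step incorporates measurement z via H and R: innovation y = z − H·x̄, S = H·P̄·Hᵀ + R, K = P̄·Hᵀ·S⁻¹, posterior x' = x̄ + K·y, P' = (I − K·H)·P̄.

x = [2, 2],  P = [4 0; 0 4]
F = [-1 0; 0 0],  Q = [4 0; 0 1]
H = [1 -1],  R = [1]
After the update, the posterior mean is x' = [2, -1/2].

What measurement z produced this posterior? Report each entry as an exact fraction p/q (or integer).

x̄ = F·x = [-2, 0]
P̄ = F·P·Fᵀ + Q = [8 0; 0 1]
S = H·P̄·Hᵀ + R = [10]
K = P̄·Hᵀ·S⁻¹ = [4/5; -1/10]
x' − x̄ = [4, -1/2] = K·y
y = (KᵀK)⁻¹·Kᵀ·(x' − x̄) = [5]
z = y + H·x̄ = [5] + [-2] = [3]

z = [3]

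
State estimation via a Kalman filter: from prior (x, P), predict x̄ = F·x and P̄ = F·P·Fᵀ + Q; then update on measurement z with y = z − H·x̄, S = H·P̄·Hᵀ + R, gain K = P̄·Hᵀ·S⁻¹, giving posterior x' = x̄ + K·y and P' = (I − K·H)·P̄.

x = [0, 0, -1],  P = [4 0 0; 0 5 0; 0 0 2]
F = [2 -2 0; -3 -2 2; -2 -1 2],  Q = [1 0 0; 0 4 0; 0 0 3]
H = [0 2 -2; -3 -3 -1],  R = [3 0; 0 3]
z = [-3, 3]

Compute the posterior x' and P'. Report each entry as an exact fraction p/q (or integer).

x̄ = F·x = [0, -2, -2]
P̄ = F·P·Fᵀ + Q = [37 -4 -6; -4 68 42; -6 42 32]
y = z − H·x̄ = [-3, -5]
S = H·P̄·Hᵀ + R = [67 -188; -188 1124]
K = P̄·Hᵀ·S⁻¹ = [-3247/9991 -5479/39964; 3614/9991 -2951/19982; -960/9991 -1405/9991]
x' = x̄ + K·y = [66359/39964, -46893/19982, -10077/9991]
P' = (I − K·H)·P̄ = [1021073/39964 -383283/19982 -186771/9991; -383283/19982 146193/9991 140772/9991; -186771/9991 140772/9991 142212/9991]

x' = [66359/39964, -46893/19982, -10077/9991]
P' = [1021073/39964 -383283/19982 -186771/9991; -383283/19982 146193/9991 140772/9991; -186771/9991 140772/9991 142212/9991]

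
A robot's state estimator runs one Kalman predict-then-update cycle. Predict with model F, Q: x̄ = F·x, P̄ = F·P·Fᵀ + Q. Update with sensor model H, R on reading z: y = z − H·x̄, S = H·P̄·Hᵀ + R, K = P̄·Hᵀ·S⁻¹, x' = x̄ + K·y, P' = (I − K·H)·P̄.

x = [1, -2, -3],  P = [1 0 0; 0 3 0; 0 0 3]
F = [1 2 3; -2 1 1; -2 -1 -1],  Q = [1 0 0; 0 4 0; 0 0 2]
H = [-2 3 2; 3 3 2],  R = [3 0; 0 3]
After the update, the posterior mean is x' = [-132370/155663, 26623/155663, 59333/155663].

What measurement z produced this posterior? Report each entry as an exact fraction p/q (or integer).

x̄ = F·x = [-12, -7, 3]
P̄ = F·P·Fᵀ + Q = [41 13 -17; 13 14 -2; -17 -2 12]
S = H·P̄·Hᵀ + R = [297 -91; -91 552]
K = P̄·Hᵀ·S⁻¹ = [-30856/155663 31009/155663; 13631/155663 23961/155663; 25701/155663 -5069/155663]
x' − x̄ = [1735586/155663, 1116264/155663, -407656/155663] = K·y
y = (KᵀK)⁻¹·Kᵀ·(x' − x̄) = [-6, 50]
z = y + H·x̄ = [-6, 50] + [9, -51] = [3, -1]

z = [3, -1]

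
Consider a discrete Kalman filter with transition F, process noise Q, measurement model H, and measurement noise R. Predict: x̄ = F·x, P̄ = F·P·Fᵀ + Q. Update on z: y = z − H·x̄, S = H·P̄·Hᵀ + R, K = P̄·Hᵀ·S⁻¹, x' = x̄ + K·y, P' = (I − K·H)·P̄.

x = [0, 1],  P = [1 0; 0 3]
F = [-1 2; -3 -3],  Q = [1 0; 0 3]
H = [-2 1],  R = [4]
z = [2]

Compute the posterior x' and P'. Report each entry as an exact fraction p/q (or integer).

x' = [-23/53, 48/53]
P' = [377/159 194/53; 194/53 480/53]

x̄ = F·x = [2, -3]
P̄ = F·P·Fᵀ + Q = [14 -15; -15 39]
y = z − H·x̄ = [9]
S = H·P̄·Hᵀ + R = [159]
K = P̄·Hᵀ·S⁻¹ = [-43/159; 23/53]
x' = x̄ + K·y = [-23/53, 48/53]
P' = (I − K·H)·P̄ = [377/159 194/53; 194/53 480/53]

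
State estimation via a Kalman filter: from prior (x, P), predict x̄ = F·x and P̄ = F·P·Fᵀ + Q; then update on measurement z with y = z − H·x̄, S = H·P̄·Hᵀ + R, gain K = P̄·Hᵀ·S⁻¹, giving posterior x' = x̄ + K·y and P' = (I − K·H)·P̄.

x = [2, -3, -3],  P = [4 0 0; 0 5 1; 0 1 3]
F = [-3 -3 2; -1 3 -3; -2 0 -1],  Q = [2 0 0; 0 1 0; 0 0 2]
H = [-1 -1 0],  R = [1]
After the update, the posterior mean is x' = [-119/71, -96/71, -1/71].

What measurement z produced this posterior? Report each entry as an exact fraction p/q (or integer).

x̄ = F·x = [-3, -2, -1]
P̄ = F·P·Fᵀ + Q = [83 -36 21; -36 59 14; 21 14 21]
S = H·P̄·Hᵀ + R = [71]
K = P̄·Hᵀ·S⁻¹ = [-47/71; -23/71; -35/71]
x' − x̄ = [94/71, 46/71, 70/71] = K·y
y = (KᵀK)⁻¹·Kᵀ·(x' − x̄) = [-2]
z = y + H·x̄ = [-2] + [5] = [3]

z = [3]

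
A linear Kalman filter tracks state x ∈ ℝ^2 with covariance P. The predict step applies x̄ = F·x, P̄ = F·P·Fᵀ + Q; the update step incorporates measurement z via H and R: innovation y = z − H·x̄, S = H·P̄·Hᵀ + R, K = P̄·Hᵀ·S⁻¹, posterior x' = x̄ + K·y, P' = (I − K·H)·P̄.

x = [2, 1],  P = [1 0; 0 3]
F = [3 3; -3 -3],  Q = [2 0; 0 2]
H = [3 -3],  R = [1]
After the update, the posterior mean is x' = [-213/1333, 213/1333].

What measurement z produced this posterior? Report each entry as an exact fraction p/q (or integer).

z = [-1]

x̄ = F·x = [9, -9]
P̄ = F·P·Fᵀ + Q = [38 -36; -36 38]
S = H·P̄·Hᵀ + R = [1333]
K = P̄·Hᵀ·S⁻¹ = [222/1333; -222/1333]
x' − x̄ = [-12210/1333, 12210/1333] = K·y
y = (KᵀK)⁻¹·Kᵀ·(x' − x̄) = [-55]
z = y + H·x̄ = [-55] + [54] = [-1]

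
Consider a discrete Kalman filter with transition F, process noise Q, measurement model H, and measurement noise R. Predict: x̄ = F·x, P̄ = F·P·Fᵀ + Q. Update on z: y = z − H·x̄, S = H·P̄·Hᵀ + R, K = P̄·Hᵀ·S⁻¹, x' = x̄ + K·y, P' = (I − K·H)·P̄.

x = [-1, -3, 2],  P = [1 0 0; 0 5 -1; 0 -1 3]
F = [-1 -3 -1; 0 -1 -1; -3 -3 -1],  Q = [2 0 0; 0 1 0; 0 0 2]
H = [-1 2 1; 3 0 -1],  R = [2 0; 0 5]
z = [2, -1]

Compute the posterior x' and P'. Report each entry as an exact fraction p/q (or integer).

x̄ = F·x = [8, 1, 10]
P̄ = F·P·Fᵀ + Q = [45 14 45; 14 7 14; 45 14 53]
y = z − H·x̄ = [-2, -15]
S = H·P̄·Hᵀ + R = [38 48; 48 193]
K = P̄·Hᵀ·S⁻¹ = [542/2515 1038/2515; 679/2515 196/2515; 1506/2515 694/2515]
x' = x̄ + K·y = [3466/2515, -1783/2515, 11728/2515]
P' = (I − K·H)·P̄ = [4579/2515 -1442/2515 8547/2515; -1442/2515 2611/2515 -5306/2515; 8547/2515 -5306/2515 22171/2515]

x' = [3466/2515, -1783/2515, 11728/2515]
P' = [4579/2515 -1442/2515 8547/2515; -1442/2515 2611/2515 -5306/2515; 8547/2515 -5306/2515 22171/2515]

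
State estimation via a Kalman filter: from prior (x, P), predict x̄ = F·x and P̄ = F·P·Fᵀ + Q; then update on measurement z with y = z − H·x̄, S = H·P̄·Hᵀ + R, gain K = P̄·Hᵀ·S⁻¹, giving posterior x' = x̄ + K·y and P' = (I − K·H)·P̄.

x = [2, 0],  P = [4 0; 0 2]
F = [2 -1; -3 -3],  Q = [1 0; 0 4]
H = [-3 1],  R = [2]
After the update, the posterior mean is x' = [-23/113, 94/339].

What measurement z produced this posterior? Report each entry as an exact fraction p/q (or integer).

z = [1]

x̄ = F·x = [4, -6]
P̄ = F·P·Fᵀ + Q = [19 -18; -18 58]
S = H·P̄·Hᵀ + R = [339]
K = P̄·Hᵀ·S⁻¹ = [-25/113; 112/339]
x' − x̄ = [-475/113, 2128/339] = K·y
y = (KᵀK)⁻¹·Kᵀ·(x' − x̄) = [19]
z = y + H·x̄ = [19] + [-18] = [1]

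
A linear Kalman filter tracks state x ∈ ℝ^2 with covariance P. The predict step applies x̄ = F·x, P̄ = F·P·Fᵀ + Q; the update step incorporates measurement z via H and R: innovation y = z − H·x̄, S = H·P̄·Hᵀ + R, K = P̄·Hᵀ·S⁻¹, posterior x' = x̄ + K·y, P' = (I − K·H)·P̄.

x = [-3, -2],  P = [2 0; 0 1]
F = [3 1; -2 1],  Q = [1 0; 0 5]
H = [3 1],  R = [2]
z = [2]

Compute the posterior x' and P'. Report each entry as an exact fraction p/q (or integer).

x̄ = F·x = [-11, 4]
P̄ = F·P·Fᵀ + Q = [20 -11; -11 14]
y = z − H·x̄ = [31]
S = H·P̄·Hᵀ + R = [130]
K = P̄·Hᵀ·S⁻¹ = [49/130; -19/130]
x' = x̄ + K·y = [89/130, -69/130]
P' = (I − K·H)·P̄ = [199/130 -499/130; -499/130 1459/130]

x' = [89/130, -69/130]
P' = [199/130 -499/130; -499/130 1459/130]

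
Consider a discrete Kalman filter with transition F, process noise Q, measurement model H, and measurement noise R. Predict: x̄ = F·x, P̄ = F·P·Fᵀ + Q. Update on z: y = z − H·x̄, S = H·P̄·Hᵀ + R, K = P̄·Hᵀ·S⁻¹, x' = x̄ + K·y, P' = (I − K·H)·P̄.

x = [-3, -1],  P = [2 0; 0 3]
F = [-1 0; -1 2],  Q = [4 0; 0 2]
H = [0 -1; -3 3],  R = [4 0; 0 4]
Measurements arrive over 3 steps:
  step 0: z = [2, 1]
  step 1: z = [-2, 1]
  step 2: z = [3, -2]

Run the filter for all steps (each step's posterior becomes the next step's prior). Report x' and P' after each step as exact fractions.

step 0: x' = [-27/389, 14/389], P' = [944/389 836/389; 836/389 892/389]
step 1: x' = [18387/40847, 34030/40847], P' = [60720/40847 48692/40847; 48692/40847 54040/40847]
step 2: x' = [-465853/3213229, -2648951/3213229], P' = [4777296/3213229 3822844/3213229; 3822844/3213229 4223784/3213229]

step 0: x̄ = F·x = [3, 1]
step 0: P̄ = F·P·Fᵀ + Q = [6 2; 2 16]
step 0: y = z − H·x̄ = [3, 7]
step 0: S = H·P̄·Hᵀ + R = [20 -42; -42 166]
step 0: K = P̄·Hᵀ·S⁻¹ = [-209/389 -81/389; -223/389 42/389]
step 0: x' = x̄ + K·y = [-27/389, 14/389]
step 0: P' = (I − K·H)·P̄ = [944/389 836/389; 836/389 892/389]
step 1: x̄ = F·x = [27/389, 55/389]
step 1: P̄ = F·P·Fᵀ + Q = [2500/389 -728/389; -728/389 1946/389]
step 1: y = z − H·x̄ = [-723/389, 305/389]
step 1: S = H·P̄·Hᵀ + R = [3502/389 -8022/389; -8022/389 54674/389]
step 1: K = P̄·Hᵀ·S⁻¹ = [-12173/40847 -9021/40847; -13510/40847 4011/40847]
step 1: x' = x̄ + K·y = [18387/40847, 34030/40847]
step 1: P' = (I − K·H)·P̄ = [60720/40847 48692/40847; 48692/40847 54040/40847]
step 2: x̄ = F·x = [-18387/40847, 49673/40847]
step 2: P̄ = F·P·Fᵀ + Q = [224108/40847 -36664/40847; -36664/40847 163806/40847]
step 2: y = z − H·x̄ = [172214/40847, -285874/40847]
step 2: S = H·P̄·Hᵀ + R = [327194/40847 -601410/40847; -601410/40847 4314566/40847]
step 2: K = P̄·Hᵀ·S⁻¹ = [-955711/3213229 -715839/3213229; -1055946/3213229 300705/3213229]
step 2: x' = x̄ + K·y = [-465853/3213229, -2648951/3213229]
step 2: P' = (I − K·H)·P̄ = [4777296/3213229 3822844/3213229; 3822844/3213229 4223784/3213229]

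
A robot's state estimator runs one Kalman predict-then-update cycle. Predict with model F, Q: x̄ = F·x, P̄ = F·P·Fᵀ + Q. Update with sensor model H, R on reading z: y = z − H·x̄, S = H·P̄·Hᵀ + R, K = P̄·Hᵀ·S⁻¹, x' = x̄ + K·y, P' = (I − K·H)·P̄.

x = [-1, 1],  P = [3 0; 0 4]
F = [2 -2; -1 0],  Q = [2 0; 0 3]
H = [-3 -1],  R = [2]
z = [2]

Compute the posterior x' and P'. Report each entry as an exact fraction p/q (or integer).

x' = [-106/121, 67/121]
P' = [102/121 -222/121; -222/121 654/121]

x̄ = F·x = [-4, 1]
P̄ = F·P·Fᵀ + Q = [30 -6; -6 6]
y = z − H·x̄ = [-9]
S = H·P̄·Hᵀ + R = [242]
K = P̄·Hᵀ·S⁻¹ = [-42/121; 6/121]
x' = x̄ + K·y = [-106/121, 67/121]
P' = (I − K·H)·P̄ = [102/121 -222/121; -222/121 654/121]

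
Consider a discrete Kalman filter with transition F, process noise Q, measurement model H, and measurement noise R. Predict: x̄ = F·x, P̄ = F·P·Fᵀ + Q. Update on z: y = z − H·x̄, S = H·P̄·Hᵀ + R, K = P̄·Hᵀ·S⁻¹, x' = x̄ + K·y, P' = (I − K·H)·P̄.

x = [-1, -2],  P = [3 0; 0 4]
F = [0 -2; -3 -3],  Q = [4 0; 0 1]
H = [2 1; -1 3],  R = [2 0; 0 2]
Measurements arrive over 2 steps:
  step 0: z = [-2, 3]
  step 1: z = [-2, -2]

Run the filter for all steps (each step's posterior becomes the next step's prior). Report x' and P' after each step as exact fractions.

step 0: x' = [-10828/8971, 5307/8971], P' = [3540/8971 376/8971; 376/8971 1824/8971]
step 1: x' = [-2580374/3960371, -3095752/3960371], P' = [1486680/3960371 157550/3960371; 157550/3960371 785765/3960371]

step 0: x̄ = F·x = [4, 9]
step 0: P̄ = F·P·Fᵀ + Q = [20 24; 24 64]
step 0: y = z − H·x̄ = [-19, -20]
step 0: S = H·P̄·Hᵀ + R = [242 272; 272 454]
step 0: K = P̄·Hᵀ·S⁻¹ = [3728/8971 -1206/8971; 1288/8971 2548/8971]
step 0: x' = x̄ + K·y = [-10828/8971, 5307/8971]
step 0: P' = (I − K·H)·P̄ = [3540/8971 376/8971; 376/8971 1824/8971]
step 1: x̄ = F·x = [-10614/8971, 16563/8971]
step 1: P̄ = F·P·Fᵀ + Q = [43180/8971 13200/8971; 13200/8971 64015/8971]
step 1: y = z − H·x̄ = [-13277/8971, -78245/8971]
step 1: S = H·P̄·Hᵀ + R = [307477/8971 171685/8971; 171685/8971 558057/8971]
step 1: K = P̄·Hᵀ·S⁻¹ = [1565455/3960371 -507015/3960371; 1100865/7920742 2199745/7920742]
step 1: x' = x̄ + K·y = [-2580374/3960371, -3095752/3960371]
step 1: P' = (I − K·H)·P̄ = [1486680/3960371 157550/3960371; 157550/3960371 785765/3960371]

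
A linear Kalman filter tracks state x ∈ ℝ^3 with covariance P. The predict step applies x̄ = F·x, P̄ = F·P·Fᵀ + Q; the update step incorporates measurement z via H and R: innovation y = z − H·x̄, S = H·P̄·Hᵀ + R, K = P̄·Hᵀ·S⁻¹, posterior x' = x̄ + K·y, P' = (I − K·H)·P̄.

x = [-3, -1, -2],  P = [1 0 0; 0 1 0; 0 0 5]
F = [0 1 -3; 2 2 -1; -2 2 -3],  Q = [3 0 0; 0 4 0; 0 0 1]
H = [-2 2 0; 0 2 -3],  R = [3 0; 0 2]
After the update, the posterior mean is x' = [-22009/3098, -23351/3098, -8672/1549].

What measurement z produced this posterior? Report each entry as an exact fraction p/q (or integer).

z = [-1, 2]

x̄ = F·x = [5, -6, 10]
P̄ = F·P·Fᵀ + Q = [49 17 47; 17 17 15; 47 15 54]
S = H·P̄·Hᵀ + R = [131 192; 192 376]
K = P̄·Hᵀ·S⁻¹ = [-440/1549 -1729/12392; 264/1549 -1441/12392; 160/1549 -1251/3098]
x' − x̄ = [-37499/3098, -4763/3098, -24162/1549] = K·y
y = (KᵀK)⁻¹·Kᵀ·(x' − x̄) = [21, 44]
z = y + H·x̄ = [21, 44] + [-22, -42] = [-1, 2]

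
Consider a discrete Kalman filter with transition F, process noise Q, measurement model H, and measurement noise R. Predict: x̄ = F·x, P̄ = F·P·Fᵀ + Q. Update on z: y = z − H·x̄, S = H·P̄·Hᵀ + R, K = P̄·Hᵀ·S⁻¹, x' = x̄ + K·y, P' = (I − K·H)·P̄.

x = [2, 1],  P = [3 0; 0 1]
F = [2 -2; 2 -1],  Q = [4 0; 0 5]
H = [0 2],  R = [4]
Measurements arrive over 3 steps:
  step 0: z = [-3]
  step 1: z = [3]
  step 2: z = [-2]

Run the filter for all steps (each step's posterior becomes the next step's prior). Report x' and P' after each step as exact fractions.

step 0: x̄ = F·x = [2, 3]
step 0: P̄ = F·P·Fᵀ + Q = [20 14; 14 18]
step 0: y = z − H·x̄ = [-9]
step 0: S = H·P̄·Hᵀ + R = [76]
step 0: K = P̄·Hᵀ·S⁻¹ = [7/19; 9/19]
step 0: x' = x̄ + K·y = [-25/19, -24/19]
step 0: P' = (I − K·H)·P̄ = [184/19 14/19; 14/19 18/19]
step 1: x̄ = F·x = [-2/19, -26/19]
step 1: P̄ = F·P·Fᵀ + Q = [772/19 688/19; 688/19 793/19]
step 1: y = z − H·x̄ = [109/19]
step 1: S = H·P̄·Hᵀ + R = [3248/19]
step 1: K = P̄·Hᵀ·S⁻¹ = [86/203; 793/1624]
step 1: x' = x̄ + K·y = [472/203, 2327/1624]
step 1: P' = (I − K·H)·P̄ = [2020/203 172/203; 172/203 793/812]
step 2: x̄ = F·x = [207/116, 5225/1624]
step 2: P̄ = F·P·Fᵀ + Q = [1187/29 2127/58; 2127/58 34421/812]
step 2: y = z − H·x̄ = [-6849/812]
step 2: S = H·P̄·Hᵀ + R = [35233/203]
step 2: K = P̄·Hᵀ·S⁻¹ = [14889/35233; 34421/70466]
step 2: x' = x̄ + K·y = [-62712/35233, -63617/70466]
step 2: P' = (I − K·H)·P̄ = [350092/35233 29778/35233; 29778/35233 34421/35233]

step 0: x' = [-25/19, -24/19], P' = [184/19 14/19; 14/19 18/19]
step 1: x' = [472/203, 2327/1624], P' = [2020/203 172/203; 172/203 793/812]
step 2: x' = [-62712/35233, -63617/70466], P' = [350092/35233 29778/35233; 29778/35233 34421/35233]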